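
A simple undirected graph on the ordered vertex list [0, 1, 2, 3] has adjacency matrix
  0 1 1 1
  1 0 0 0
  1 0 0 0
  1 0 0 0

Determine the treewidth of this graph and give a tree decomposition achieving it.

The largest bag has 2 vertices, giving width 1; this decomposition certifies tw(G) ≤ 1. G has an edge, so its treewidth is at least 1. The upper and lower bounds meet at 1, so that is the treewidth.

Treewidth 1.
One optimal decomposition is:
Bags: B1 = {0, 2}  B2 = {0, 3}  B3 = {0, 1}
Tree: B1–B2, B1–B3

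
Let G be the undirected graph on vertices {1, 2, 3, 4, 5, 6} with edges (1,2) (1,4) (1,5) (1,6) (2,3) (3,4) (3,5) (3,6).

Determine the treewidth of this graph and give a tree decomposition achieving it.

Treewidth 2.
One optimal decomposition is:
Bags: B1 = {1, 3, 5}  B2 = {1, 3, 4}  B3 = {1, 3, 6}  B4 = {1, 2, 3}
Tree: B1–B2, B2–B3, B3–B4

Each bag holds 3 vertices, so the decomposition has width 2, which upper-bounds the treewidth. Since 3–5–1–4–3 is a cycle in G, G is not acyclic. Forests are exactly the graphs of treewidth ≤ 1, so tw(G) ≥ 2. Therefore the treewidth is 2.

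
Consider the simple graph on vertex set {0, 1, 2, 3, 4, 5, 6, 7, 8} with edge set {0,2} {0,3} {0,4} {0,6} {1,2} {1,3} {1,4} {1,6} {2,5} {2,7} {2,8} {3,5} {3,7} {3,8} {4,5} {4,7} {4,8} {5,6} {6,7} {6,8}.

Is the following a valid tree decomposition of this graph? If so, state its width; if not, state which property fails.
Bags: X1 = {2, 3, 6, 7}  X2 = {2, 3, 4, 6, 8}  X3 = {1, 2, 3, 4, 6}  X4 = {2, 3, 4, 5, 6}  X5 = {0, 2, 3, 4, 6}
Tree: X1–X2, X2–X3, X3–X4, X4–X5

A tree decomposition must satisfy three properties: every vertex lies in some bag; for every edge, both endpoints lie together in some bag; and for every vertex, the bags containing it form a connected subtree. Here edge (4,7) lies in no bag, so the decomposition is invalid.

No — edge (4,7) lies in no bag.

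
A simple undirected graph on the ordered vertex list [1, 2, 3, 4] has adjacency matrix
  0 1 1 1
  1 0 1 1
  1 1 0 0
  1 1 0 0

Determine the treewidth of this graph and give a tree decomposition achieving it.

The largest bag has 3 vertices, giving width 2; this decomposition certifies tw(G) ≤ 2. For the lower bound, the 3 vertices {1, 2, 3} are pairwise adjacent, and any tree decomposition puts a clique entirely inside one bag — forcing width ≥ 2. Hence tw(G) = 2 exactly.

Treewidth 2.
Bags: B1 = {1, 2, 3}  B2 = {1, 2, 4}
Tree: B1–B2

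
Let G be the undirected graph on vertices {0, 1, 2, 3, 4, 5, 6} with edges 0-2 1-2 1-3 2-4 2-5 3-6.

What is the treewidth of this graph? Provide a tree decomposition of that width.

Each bag holds 2 vertices, so the decomposition has width 1, which upper-bounds the treewidth. Since G has at least one edge (e.g. 1–2), it is not an edgeless graph, so tw(G) ≥ 1. The upper and lower bounds meet at 1, so that is the treewidth.

Treewidth 1.
Bags: B1 = {1, 2}  B2 = {2, 5}  B3 = {1, 3}  B4 = {0, 2}  B5 = {3, 6}  B6 = {2, 4}
Tree: B1–B2, B1–B3, B2–B4, B3–B5, B4–B6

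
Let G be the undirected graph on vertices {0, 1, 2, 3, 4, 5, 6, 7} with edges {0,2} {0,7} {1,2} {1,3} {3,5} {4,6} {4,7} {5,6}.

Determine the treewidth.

A width-2 tree decomposition is:
Bags: B1 = {3, 5, 6}  B2 = {1, 3, 6}  B3 = {1, 2, 6}  B4 = {0, 2, 6}  B5 = {0, 6, 7}  B6 = {4, 6, 7}
Tree: B1–B2, B2–B3, B3–B4, B4–B5, B5–B6
The largest bag has 3 vertices, giving width 2; this decomposition certifies tw(G) ≤ 2. The edges 6–5–3–1–2–0–7–4–6 form a cycle, so G is not a tree and its treewidth is at least 2. Therefore the treewidth is 2.

2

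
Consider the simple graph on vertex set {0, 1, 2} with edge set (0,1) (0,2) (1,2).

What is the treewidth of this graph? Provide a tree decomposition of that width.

A single bag containing all 3 vertices is trivially a valid decomposition of width 2. On the other hand G contains the 3-clique {0, 1, 2}. A clique must lie in a single bag of any decomposition, so no decomposition can have width below 2. Combining the bounds, tw(G) = 2.

Treewidth 2.
Bags: B1 = {0, 1, 2}
Tree: (single bag)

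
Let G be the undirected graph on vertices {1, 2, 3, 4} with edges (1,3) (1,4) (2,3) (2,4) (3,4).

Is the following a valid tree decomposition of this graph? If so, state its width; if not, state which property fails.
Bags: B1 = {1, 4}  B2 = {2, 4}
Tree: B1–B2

No — vertex 3 appears in no bag.

A tree decomposition must satisfy three properties: every vertex lies in some bag; for every edge, both endpoints lie together in some bag; and for every vertex, the bags containing it form a connected subtree. Here vertex 3 appears in no bag, so the decomposition is invalid.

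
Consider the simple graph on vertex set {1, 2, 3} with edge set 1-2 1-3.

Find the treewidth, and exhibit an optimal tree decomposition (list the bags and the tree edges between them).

Each bag holds 2 vertices, so the decomposition has width 1, which upper-bounds the treewidth. Since G has at least one edge (e.g. 1–2), it is not an edgeless graph, so tw(G) ≥ 1. Combining the bounds, tw(G) = 1.

Treewidth 1.
One optimal decomposition is:
Bags: B1 = {1, 2}  B2 = {1, 3}
Tree: B1–B2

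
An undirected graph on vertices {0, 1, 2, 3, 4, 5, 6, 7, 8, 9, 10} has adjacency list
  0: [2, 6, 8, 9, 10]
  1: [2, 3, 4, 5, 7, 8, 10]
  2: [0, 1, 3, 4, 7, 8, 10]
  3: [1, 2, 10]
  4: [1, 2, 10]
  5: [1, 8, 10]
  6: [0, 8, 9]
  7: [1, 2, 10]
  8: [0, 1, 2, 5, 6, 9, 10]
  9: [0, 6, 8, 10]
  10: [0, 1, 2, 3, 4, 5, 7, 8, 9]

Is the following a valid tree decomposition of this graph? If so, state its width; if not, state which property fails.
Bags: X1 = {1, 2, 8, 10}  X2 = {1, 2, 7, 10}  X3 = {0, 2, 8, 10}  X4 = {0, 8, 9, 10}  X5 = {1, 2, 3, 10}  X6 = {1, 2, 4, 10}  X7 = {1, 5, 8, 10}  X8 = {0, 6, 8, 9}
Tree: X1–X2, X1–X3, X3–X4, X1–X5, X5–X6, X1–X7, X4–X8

Vertex coverage: the bags together contain {0, 1, 2, 3, 4, 5, 6, 7, 8, 9, 10}, the full vertex set. Edge coverage: each edge of G has both endpoints in at least one bag. Running intersection: for every vertex, the bags containing it form a connected subtree. All three properties hold, so this is a valid tree decomposition of width max|bag| − 1 = 3, and hence tw(G) ≤ 3.

Yes; width 3.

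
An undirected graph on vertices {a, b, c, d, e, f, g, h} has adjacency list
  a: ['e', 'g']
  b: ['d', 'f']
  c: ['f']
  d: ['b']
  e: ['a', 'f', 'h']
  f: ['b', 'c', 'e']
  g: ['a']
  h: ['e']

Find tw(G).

A width-1 tree decomposition is:
Bags: B1 = {e, f}  B2 = {b, f}  B3 = {a, e}  B4 = {e, h}  B5 = {a, g}  B6 = {c, f}  B7 = {b, d}
Tree: B1–B2, B1–B3, B3–B4, B3–B5, B1–B6, B2–B7
Each bag holds 2 vertices, so the decomposition has width 1, which upper-bounds the treewidth. G has an edge, so its treewidth is at least 1. The upper and lower bounds meet at 1, so that is the treewidth.

1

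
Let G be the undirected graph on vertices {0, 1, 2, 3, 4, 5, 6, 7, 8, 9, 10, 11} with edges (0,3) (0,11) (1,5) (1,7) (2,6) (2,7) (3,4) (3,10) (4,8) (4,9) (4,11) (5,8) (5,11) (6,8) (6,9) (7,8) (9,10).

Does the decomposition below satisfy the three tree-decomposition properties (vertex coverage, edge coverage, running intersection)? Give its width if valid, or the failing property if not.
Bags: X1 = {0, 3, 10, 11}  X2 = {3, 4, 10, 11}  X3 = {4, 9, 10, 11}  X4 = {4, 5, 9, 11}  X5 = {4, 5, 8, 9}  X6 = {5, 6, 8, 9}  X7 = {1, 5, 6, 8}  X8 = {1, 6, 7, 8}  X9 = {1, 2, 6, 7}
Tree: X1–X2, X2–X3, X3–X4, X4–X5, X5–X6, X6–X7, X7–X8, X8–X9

Yes; width 3.

Checking the three conditions: (i) the bags cover all of {0, 1, 2, 3, 4, 5, 6, 7, 8, 9, 10, 11}; (ii) for each edge, some bag contains both endpoints; (iii) the bags containing any fixed vertex form a subtree. All hold, so the decomposition is valid with width 4 − 1 = 3.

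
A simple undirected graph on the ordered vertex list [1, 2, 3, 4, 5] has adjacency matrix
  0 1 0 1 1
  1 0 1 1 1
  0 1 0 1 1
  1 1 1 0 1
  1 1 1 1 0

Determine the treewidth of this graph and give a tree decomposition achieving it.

Treewidth 3.
One optimal decomposition is:
Bags: B1 = {1, 2, 4, 5}  B2 = {2, 3, 4, 5}
Tree: B1–B2

Every bag has size at most 4, so the width is 4 − 1 = 3 and tw(G) ≤ 3. For the lower bound, the 4 vertices {1, 2, 4, 5} are pairwise adjacent, and any tree decomposition puts a clique entirely inside one bag — forcing width ≥ 3. Therefore the treewidth is 3.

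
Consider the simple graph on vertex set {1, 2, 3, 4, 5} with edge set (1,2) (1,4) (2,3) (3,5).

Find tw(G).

1

A width-1 tree decomposition is:
Bags: B1 = {3, 5}  B2 = {2, 3}  B3 = {1, 2}  B4 = {1, 4}
Tree: B1–B2, B2–B3, B3–B4
Each bag holds 2 vertices, so the decomposition has width 1, which upper-bounds the treewidth. G has an edge, so its treewidth is at least 1. Therefore the treewidth is 1.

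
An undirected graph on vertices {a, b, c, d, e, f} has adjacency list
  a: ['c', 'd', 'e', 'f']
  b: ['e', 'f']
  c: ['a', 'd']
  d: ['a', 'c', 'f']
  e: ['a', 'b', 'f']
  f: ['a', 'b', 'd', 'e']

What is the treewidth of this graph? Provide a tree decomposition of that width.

Each bag holds 3 vertices, so the decomposition has width 2, which upper-bounds the treewidth. For the lower bound, the 3 vertices {a, c, d} are pairwise adjacent, and any tree decomposition puts a clique entirely inside one bag — forcing width ≥ 2. Hence tw(G) = 2 exactly.

Treewidth 2.
One optimal decomposition is:
Bags: B1 = {a, e, f}  B2 = {a, d, f}  B3 = {a, c, d}  B4 = {b, e, f}
Tree: B1–B2, B2–B3, B1–B4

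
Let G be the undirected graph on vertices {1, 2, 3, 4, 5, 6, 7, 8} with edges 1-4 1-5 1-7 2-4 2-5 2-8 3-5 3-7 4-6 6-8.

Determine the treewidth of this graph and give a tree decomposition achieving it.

Every bag has size at most 3, so the width is 3 − 1 = 2 and tw(G) ≤ 2. For the lower bound, G contains the cycle 3–7–1–5–3, so G is not a forest; only forests have treewidth ≤ 1, hence tw(G) ≥ 2. The upper and lower bounds meet at 2, so that is the treewidth.

Treewidth 2.
One optimal decomposition is:
Bags: B1 = {3, 5, 7}  B2 = {1, 5, 7}  B3 = {1, 2, 5}  B4 = {1, 2, 4}  B5 = {2, 4, 8}  B6 = {4, 6, 8}
Tree: B1–B2, B2–B3, B3–B4, B4–B5, B5–B6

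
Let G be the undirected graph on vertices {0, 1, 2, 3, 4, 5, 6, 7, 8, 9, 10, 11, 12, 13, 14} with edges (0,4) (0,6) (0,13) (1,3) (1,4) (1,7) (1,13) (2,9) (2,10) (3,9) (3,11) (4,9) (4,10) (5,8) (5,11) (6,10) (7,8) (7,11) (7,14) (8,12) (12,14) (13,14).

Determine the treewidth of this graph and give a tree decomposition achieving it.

The largest bag has 4 vertices, giving width 3; this decomposition certifies tw(G) ≤ 3. For the lower bound: the 4 vertex sets {2,6,10}, {9}, {4}, {0,1,3,13} are disjoint, each induces a connected subgraph, and every pair is joined by at least one edge of G. Contracting each set to a single vertex therefore yields K_{4} as a minor, and since treewidth is minor-monotone, tw(G) ≥ tw(K_{4}) = 3. The upper and lower bounds meet at 3, so that is the treewidth.

Treewidth 3.
One optimal decomposition is:
Bags: B1 = {2, 6, 9, 10}  B2 = {4, 6, 9, 10}  B3 = {0, 4, 6, 9}  B4 = {0, 3, 4, 9}  B5 = {0, 1, 3, 4}  B6 = {0, 1, 3, 13}  B7 = {1, 3, 11, 13}  B8 = {1, 7, 11, 13}  B9 = {7, 11, 13, 14}  B10 = {5, 7, 11, 14}  B11 = {5, 7, 8, 14}  B12 = {5, 8, 12, 14}
Tree: B1–B2, B2–B3, B3–B4, B4–B5, B5–B6, B6–B7, B7–B8, B8–B9, B9–B10, B10–B11, B11–B12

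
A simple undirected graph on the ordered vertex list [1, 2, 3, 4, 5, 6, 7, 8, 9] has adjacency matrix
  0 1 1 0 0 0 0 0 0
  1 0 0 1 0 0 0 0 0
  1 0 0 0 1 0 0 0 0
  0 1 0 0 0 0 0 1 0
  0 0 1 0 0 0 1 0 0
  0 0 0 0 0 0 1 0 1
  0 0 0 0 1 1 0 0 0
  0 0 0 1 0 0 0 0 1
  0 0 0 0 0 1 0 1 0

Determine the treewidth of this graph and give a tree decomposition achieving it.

The largest bag has 3 vertices, giving width 2; this decomposition certifies tw(G) ≤ 2. The edges 3–5–7–6–9–8–4–2–1–3 form a cycle, so G is not a tree and its treewidth is at least 2. Combining the bounds, tw(G) = 2.

Treewidth 2.
Bags: B1 = {3, 5, 7}  B2 = {3, 6, 7}  B3 = {3, 6, 9}  B4 = {3, 8, 9}  B5 = {3, 4, 8}  B6 = {2, 3, 4}  B7 = {1, 2, 3}
Tree: B1–B2, B2–B3, B3–B4, B4–B5, B5–B6, B6–B7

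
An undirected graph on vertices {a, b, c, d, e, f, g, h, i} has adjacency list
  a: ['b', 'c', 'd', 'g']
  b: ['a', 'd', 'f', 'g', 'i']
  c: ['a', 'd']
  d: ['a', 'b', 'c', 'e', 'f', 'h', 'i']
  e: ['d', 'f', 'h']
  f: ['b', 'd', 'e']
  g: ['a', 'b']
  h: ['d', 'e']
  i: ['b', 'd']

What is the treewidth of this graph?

2

A width-2 tree decomposition is:
Bags: B1 = {a, b, d}  B2 = {a, c, d}  B3 = {b, d, i}  B4 = {b, d, f}  B5 = {d, e, f}  B6 = {d, e, h}  B7 = {a, b, g}
Tree: B1–B2, B1–B3, B3–B4, B4–B5, B5–B6, B1–B7
Every bag has size at most 3, so the width is 3 − 1 = 2 and tw(G) ≤ 2. For the lower bound, the 3 vertices {d, e, h} are pairwise adjacent, and any tree decomposition puts a clique entirely inside one bag — forcing width ≥ 2. Combining the bounds, tw(G) = 2.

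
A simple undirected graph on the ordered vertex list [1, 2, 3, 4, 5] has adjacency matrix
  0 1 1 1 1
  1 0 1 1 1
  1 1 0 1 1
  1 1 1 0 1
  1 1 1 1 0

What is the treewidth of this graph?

4

A width-4 tree decomposition is:
Bags: B1 = {1, 2, 3, 4, 5}
Tree: (single bag)
A single bag containing all 5 vertices is trivially a valid decomposition of width 4. Conversely, {1, 2, 3, 4, 5} is a clique of size 5, and the vertices of any clique must share a bag in every tree decomposition; so some bag has ≥ 5 vertices and tw(G) ≥ 4. Therefore the treewidth is 4.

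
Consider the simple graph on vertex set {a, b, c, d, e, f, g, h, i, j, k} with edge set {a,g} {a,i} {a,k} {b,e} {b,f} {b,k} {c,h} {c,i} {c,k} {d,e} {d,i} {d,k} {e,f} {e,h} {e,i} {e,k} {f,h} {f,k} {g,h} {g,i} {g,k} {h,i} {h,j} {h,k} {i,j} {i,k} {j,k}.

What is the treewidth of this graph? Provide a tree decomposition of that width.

Treewidth 3.
One optimal decomposition is:
Bags: B1 = {g, h, i, k}  B2 = {a, g, i, k}  B3 = {e, h, i, k}  B4 = {h, i, j, k}  B5 = {e, f, h, k}  B6 = {d, e, i, k}  B7 = {b, e, f, k}  B8 = {c, h, i, k}
Tree: B1–B2, B1–B3, B3–B4, B3–B5, B3–B6, B5–B7, B1–B8

The largest bag has 4 vertices, giving width 3; this decomposition certifies tw(G) ≤ 3. Conversely, {e, f, h, k} is a clique of size 4, and the vertices of any clique must share a bag in every tree decomposition; so some bag has ≥ 4 vertices and tw(G) ≥ 3. Combining the bounds, tw(G) = 3.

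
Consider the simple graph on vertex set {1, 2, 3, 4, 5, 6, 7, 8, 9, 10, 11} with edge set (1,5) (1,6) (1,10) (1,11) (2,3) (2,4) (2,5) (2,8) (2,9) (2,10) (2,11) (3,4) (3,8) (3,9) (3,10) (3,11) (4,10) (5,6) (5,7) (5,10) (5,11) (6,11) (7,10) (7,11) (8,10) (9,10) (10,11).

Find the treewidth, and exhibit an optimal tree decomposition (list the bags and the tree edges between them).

Treewidth 3.
One optimal decomposition is:
Bags: B1 = {2, 5, 10, 11}  B2 = {2, 3, 10, 11}  B3 = {2, 3, 4, 10}  B4 = {2, 3, 9, 10}  B5 = {2, 3, 8, 10}  B6 = {5, 7, 10, 11}  B7 = {1, 5, 10, 11}  B8 = {1, 5, 6, 11}
Tree: B1–B2, B2–B3, B3–B4, B4–B5, B1–B6, B1–B7, B7–B8

Each bag holds 4 vertices, so the decomposition has width 3, which upper-bounds the treewidth. Conversely, {1, 5, 10, 11} is a clique of size 4, and the vertices of any clique must share a bag in every tree decomposition; so some bag has ≥ 4 vertices and tw(G) ≥ 3. Therefore the treewidth is 3.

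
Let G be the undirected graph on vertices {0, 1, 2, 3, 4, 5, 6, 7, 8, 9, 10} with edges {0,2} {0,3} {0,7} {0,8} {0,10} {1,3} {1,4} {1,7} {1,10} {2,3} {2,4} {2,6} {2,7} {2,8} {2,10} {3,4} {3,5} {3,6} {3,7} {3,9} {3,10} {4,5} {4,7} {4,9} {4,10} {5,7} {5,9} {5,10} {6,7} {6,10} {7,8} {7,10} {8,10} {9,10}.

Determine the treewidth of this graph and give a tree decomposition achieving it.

Each bag holds 5 vertices, so the decomposition has width 4, which upper-bounds the treewidth. On the other hand G contains the 5-clique {0, 2, 7, 8, 10}. A clique must lie in a single bag of any decomposition, so no decomposition can have width below 4. The upper and lower bounds meet at 4, so that is the treewidth.

Treewidth 4.
Bags: B1 = {0, 2, 7, 8, 10}  B2 = {0, 2, 3, 7, 10}  B3 = {2, 3, 4, 7, 10}  B4 = {3, 4, 5, 7, 10}  B5 = {2, 3, 6, 7, 10}  B6 = {1, 3, 4, 7, 10}  B7 = {3, 4, 5, 9, 10}
Tree: B1–B2, B2–B3, B3–B4, B3–B5, B3–B6, B4–B7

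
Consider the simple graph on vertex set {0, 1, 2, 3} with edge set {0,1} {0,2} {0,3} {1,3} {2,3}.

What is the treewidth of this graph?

2

A width-2 tree decomposition is:
Bags: B1 = {0, 2, 3}  B2 = {0, 1, 3}
Tree: B1–B2
Every bag has size at most 3, so the width is 3 − 1 = 2 and tw(G) ≤ 2. Conversely, {0, 1, 3} is a clique of size 3, and the vertices of any clique must share a bag in every tree decomposition; so some bag has ≥ 3 vertices and tw(G) ≥ 2. The upper and lower bounds meet at 2, so that is the treewidth.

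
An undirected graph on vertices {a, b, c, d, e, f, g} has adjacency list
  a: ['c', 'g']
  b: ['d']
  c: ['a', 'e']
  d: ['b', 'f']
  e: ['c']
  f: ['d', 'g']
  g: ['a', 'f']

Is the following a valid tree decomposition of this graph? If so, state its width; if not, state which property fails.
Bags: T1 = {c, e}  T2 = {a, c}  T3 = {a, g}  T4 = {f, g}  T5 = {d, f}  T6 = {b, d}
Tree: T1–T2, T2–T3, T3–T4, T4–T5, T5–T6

Vertex coverage: the bags together contain {a, b, c, d, e, f, g}, the full vertex set. Edge coverage: each edge of G has both endpoints in at least one bag. Running intersection: for every vertex, the bags containing it form a connected subtree. All three properties hold, so this is a valid tree decomposition of width max|bag| − 1 = 1, and hence tw(G) ≤ 1.

Yes; width 1.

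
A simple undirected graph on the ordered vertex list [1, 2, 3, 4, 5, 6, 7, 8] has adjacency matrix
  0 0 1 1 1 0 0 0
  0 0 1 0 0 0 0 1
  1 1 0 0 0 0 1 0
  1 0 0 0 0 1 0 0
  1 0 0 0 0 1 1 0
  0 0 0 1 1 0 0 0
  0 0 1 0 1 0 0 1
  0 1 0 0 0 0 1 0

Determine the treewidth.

A width-2 tree decomposition is:
Bags: B1 = {2, 7, 8}  B2 = {2, 3, 7}  B3 = {3, 5, 7}  B4 = {1, 3, 5}  B5 = {1, 5, 6}  B6 = {1, 4, 6}
Tree: B1–B2, B2–B3, B3–B4, B4–B5, B5–B6
Every bag has size at most 3, so the width is 3 − 1 = 2 and tw(G) ≤ 2. Since 8–2–3–7–8 is a cycle in G, G is not acyclic. Forests are exactly the graphs of treewidth ≤ 1, so tw(G) ≥ 2. Combining the bounds, tw(G) = 2.

2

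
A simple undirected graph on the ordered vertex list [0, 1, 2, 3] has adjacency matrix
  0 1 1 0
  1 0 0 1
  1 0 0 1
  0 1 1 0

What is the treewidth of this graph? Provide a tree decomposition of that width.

The largest bag has 3 vertices, giving width 2; this decomposition certifies tw(G) ≤ 2. The edges 3–1–0–2–3 form a cycle, so G is not a tree and its treewidth is at least 2. Therefore the treewidth is 2.

Treewidth 2.
One such decomposition:
Bags: B1 = {0, 1, 3}  B2 = {0, 2, 3}
Tree: B1–B2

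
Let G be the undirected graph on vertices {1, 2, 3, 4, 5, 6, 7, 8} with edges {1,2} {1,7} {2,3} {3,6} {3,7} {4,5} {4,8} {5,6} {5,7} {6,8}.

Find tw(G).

A width-2 tree decomposition is:
Bags: B1 = {1, 2, 3}  B2 = {1, 3, 7}  B3 = {3, 6, 7}  B4 = {5, 6, 7}  B5 = {5, 6, 8}  B6 = {4, 5, 8}
Tree: B1–B2, B2–B3, B3–B4, B4–B5, B5–B6
Every bag has size at most 3, so the width is 3 − 1 = 2 and tw(G) ≤ 2. Since 2–1–7–3–2 is a cycle in G, G is not acyclic. Forests are exactly the graphs of treewidth ≤ 1, so tw(G) ≥ 2. Combining the bounds, tw(G) = 2.

2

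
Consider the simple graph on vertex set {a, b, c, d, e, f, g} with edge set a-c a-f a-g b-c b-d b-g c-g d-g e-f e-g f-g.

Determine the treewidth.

A width-2 tree decomposition is:
Bags: B1 = {a, c, g}  B2 = {a, f, g}  B3 = {b, c, g}  B4 = {e, f, g}  B5 = {b, d, g}
Tree: B1–B2, B1–B3, B2–B4, B3–B5
The largest bag has 3 vertices, giving width 2; this decomposition certifies tw(G) ≤ 2. For the lower bound, the 3 vertices {b, d, g} are pairwise adjacent, and any tree decomposition puts a clique entirely inside one bag — forcing width ≥ 2. Hence tw(G) = 2 exactly.

2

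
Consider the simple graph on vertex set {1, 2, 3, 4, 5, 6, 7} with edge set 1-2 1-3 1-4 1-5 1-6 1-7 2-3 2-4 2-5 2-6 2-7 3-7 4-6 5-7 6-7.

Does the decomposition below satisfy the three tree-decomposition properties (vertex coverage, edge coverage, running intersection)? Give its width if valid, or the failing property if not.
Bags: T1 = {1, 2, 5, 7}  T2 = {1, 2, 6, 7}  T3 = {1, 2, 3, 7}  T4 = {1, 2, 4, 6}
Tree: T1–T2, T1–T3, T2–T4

Yes; width 3.

Every vertex of G appears in some bag (union = {1, 2, 3, 4, 5, 6, 7}); every edge is covered by a bag; and for each vertex v the set of bags containing v is connected in the bag tree. The decomposition is therefore valid. The largest bag has 4 vertices, so the width is 3.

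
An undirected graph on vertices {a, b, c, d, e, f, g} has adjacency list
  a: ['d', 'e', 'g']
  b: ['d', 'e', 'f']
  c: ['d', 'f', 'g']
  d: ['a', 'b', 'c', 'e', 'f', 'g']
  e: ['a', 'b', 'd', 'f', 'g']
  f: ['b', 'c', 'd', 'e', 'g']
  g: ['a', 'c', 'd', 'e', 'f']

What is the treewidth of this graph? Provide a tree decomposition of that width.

Every bag has size at most 4, so the width is 4 − 1 = 3 and tw(G) ≤ 3. For the lower bound, the 4 vertices {a, d, e, g} are pairwise adjacent, and any tree decomposition puts a clique entirely inside one bag — forcing width ≥ 3. The upper and lower bounds meet at 3, so that is the treewidth.

Treewidth 3.
One optimal decomposition is:
Bags: B1 = {b, d, e, f}  B2 = {d, e, f, g}  B3 = {a, d, e, g}  B4 = {c, d, f, g}
Tree: B1–B2, B2–B3, B2–B4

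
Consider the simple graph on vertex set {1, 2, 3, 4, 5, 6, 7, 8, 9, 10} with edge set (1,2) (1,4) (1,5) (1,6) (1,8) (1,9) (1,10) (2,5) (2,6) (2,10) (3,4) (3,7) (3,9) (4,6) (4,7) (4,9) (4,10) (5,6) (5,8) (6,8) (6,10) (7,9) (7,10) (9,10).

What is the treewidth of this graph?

A width-3 tree decomposition is:
Bags: B1 = {1, 4, 9, 10}  B2 = {1, 4, 6, 10}  B3 = {1, 2, 6, 10}  B4 = {1, 2, 5, 6}  B5 = {4, 7, 9, 10}  B6 = {3, 4, 7, 9}  B7 = {1, 5, 6, 8}
Tree: B1–B2, B2–B3, B3–B4, B1–B5, B5–B6, B4–B7
Every bag has size at most 4, so the width is 4 − 1 = 3 and tw(G) ≤ 3. On the other hand G contains the 4-clique {1, 4, 9, 10}. A clique must lie in a single bag of any decomposition, so no decomposition can have width below 3. Combining the bounds, tw(G) = 3.

3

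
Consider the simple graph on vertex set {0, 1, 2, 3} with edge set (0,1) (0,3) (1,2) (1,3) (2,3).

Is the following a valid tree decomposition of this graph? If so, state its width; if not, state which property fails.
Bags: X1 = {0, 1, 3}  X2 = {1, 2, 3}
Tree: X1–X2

Yes; width 2.

Vertex coverage: the bags together contain {0, 1, 2, 3}, the full vertex set. Edge coverage: each edge of G has both endpoints in at least one bag. Running intersection: for every vertex, the bags containing it form a connected subtree. All three properties hold, so this is a valid tree decomposition of width max|bag| − 1 = 2, and hence tw(G) ≤ 2.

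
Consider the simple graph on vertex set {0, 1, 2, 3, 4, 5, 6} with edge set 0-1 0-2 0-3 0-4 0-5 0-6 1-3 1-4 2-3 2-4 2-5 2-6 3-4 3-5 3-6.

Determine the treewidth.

A width-3 tree decomposition is:
Bags: B1 = {0, 2, 3, 4}  B2 = {0, 1, 3, 4}  B3 = {0, 2, 3, 5}  B4 = {0, 2, 3, 6}
Tree: B1–B2, B1–B3, B1–B4
The largest bag has 4 vertices, giving width 3; this decomposition certifies tw(G) ≤ 3. For the lower bound, the 4 vertices {0, 1, 3, 4} are pairwise adjacent, and any tree decomposition puts a clique entirely inside one bag — forcing width ≥ 3. Hence tw(G) = 3 exactly.

3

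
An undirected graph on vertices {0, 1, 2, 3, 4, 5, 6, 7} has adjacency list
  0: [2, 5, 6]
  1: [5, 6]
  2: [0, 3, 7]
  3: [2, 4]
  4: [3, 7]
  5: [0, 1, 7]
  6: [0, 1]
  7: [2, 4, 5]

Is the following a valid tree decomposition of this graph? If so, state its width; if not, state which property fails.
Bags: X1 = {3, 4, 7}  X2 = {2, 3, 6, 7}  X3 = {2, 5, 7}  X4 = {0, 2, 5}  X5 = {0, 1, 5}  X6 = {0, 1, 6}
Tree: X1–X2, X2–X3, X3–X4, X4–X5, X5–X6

A tree decomposition must satisfy three properties: every vertex lies in some bag; for every edge, both endpoints lie together in some bag; and for every vertex, the bags containing it form a connected subtree. Here bags containing vertex 6 are not connected in the tree, so the decomposition is invalid.

No — bags containing vertex 6 are not connected in the tree.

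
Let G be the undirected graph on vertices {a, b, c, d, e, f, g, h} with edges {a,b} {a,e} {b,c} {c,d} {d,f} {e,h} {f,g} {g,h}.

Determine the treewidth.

A width-2 tree decomposition is:
Bags: B1 = {f, g, h}  B2 = {d, f, h}  B3 = {c, d, h}  B4 = {b, c, h}  B5 = {a, b, h}  B6 = {a, e, h}
Tree: B1–B2, B2–B3, B3–B4, B4–B5, B5–B6
Each bag holds 3 vertices, so the decomposition has width 2, which upper-bounds the treewidth. Since h–g–f–d–c–b–a–e–h is a cycle in G, G is not acyclic. Forests are exactly the graphs of treewidth ≤ 1, so tw(G) ≥ 2. Combining the bounds, tw(G) = 2.

2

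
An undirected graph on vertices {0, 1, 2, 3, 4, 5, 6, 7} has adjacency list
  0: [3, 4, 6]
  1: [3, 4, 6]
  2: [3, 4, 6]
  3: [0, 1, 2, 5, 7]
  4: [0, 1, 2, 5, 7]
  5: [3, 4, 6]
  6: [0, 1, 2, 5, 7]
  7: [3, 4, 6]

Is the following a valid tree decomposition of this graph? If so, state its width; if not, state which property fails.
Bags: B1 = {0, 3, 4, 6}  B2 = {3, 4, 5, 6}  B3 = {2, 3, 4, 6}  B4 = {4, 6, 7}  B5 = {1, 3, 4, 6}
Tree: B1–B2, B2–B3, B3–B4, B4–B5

A tree decomposition must satisfy three properties: every vertex lies in some bag; for every edge, both endpoints lie together in some bag; and for every vertex, the bags containing it form a connected subtree. Here edge (3,7) lies in no bag, so the decomposition is invalid.

No — edge (3,7) lies in no bag.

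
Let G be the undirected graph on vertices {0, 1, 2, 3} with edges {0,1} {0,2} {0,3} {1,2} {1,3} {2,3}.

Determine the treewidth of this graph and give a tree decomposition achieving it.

With just one bag of size 4, the width is 4 − 1 = 3, so tw(G) ≤ 3. For the lower bound, the 4 vertices {0, 1, 2, 3} are pairwise adjacent, and any tree decomposition puts a clique entirely inside one bag — forcing width ≥ 3. The upper and lower bounds meet at 3, so that is the treewidth.

Treewidth 3.
One such decomposition:
Bags: B1 = {0, 1, 2, 3}
Tree: (single bag)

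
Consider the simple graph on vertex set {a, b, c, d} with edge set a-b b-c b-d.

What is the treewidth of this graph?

1

A width-1 tree decomposition is:
Bags: B1 = {a, b}  B2 = {b, c}  B3 = {b, d}
Tree: B1–B2, B2–B3
Every bag has size at most 2, so the width is 2 − 1 = 1 and tw(G) ≤ 1. Any graph with an edge has treewidth ≥ 1, and G has the edge a–b. Hence tw(G) = 1 exactly.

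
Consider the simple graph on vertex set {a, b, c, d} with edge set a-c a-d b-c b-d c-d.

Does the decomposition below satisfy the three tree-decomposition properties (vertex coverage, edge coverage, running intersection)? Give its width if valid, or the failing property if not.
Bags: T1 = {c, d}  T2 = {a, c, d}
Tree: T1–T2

No — vertex b appears in no bag.

A tree decomposition must satisfy three properties: every vertex lies in some bag; for every edge, both endpoints lie together in some bag; and for every vertex, the bags containing it form a connected subtree. Here vertex b appears in no bag, so the decomposition is invalid.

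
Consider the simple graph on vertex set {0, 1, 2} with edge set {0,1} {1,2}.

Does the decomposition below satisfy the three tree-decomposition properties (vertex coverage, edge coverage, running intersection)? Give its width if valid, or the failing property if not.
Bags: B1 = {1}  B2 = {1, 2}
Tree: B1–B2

A tree decomposition must satisfy three properties: every vertex lies in some bag; for every edge, both endpoints lie together in some bag; and for every vertex, the bags containing it form a connected subtree. Here vertex 0 appears in no bag, so the decomposition is invalid.

No — vertex 0 appears in no bag.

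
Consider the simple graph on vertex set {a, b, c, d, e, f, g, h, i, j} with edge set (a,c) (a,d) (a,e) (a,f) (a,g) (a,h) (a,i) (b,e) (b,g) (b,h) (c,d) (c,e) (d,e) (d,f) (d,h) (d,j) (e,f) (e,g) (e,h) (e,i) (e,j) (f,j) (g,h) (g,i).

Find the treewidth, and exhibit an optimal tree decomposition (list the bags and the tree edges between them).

Treewidth 3.
One such decomposition:
Bags: B1 = {a, d, e, f}  B2 = {a, d, e, h}  B3 = {a, c, d, e}  B4 = {a, e, g, h}  B5 = {d, e, f, j}  B6 = {b, e, g, h}  B7 = {a, e, g, i}
Tree: B1–B2, B1–B3, B2–B4, B1–B5, B4–B6, B4–B7

Every bag has size at most 4, so the width is 4 − 1 = 3 and tw(G) ≤ 3. On the other hand G contains the 4-clique {d, e, f, j}. A clique must lie in a single bag of any decomposition, so no decomposition can have width below 3. The upper and lower bounds meet at 3, so that is the treewidth.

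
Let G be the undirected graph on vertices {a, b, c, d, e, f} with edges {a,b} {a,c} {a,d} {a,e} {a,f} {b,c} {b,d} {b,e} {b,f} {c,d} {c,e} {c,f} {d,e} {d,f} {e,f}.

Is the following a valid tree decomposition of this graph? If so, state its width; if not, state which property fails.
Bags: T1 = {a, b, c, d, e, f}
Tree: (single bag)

Yes; width 5.

Every vertex of G appears in some bag (union = {a, b, c, d, e, f}); every edge is covered by a bag; and for each vertex v the set of bags containing v is connected in the bag tree. The decomposition is therefore valid. The largest bag has 6 vertices, so the width is 5.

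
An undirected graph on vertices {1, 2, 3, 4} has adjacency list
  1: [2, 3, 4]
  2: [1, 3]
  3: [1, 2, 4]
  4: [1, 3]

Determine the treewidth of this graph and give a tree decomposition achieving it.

Treewidth 2.
One optimal decomposition is:
Bags: B1 = {1, 3, 4}  B2 = {1, 2, 3}
Tree: B1–B2

Each bag holds 3 vertices, so the decomposition has width 2, which upper-bounds the treewidth. Conversely, {1, 2, 3} is a clique of size 3, and the vertices of any clique must share a bag in every tree decomposition; so some bag has ≥ 3 vertices and tw(G) ≥ 2. Hence tw(G) = 2 exactly.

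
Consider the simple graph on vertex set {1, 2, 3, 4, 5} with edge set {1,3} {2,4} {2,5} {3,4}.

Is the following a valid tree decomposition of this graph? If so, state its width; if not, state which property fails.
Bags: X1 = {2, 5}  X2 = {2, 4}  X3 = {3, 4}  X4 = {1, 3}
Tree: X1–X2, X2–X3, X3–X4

Yes; width 1.

Vertex coverage: the bags together contain {1, 2, 3, 4, 5}, the full vertex set. Edge coverage: each edge of G has both endpoints in at least one bag. Running intersection: for every vertex, the bags containing it form a connected subtree. All three properties hold, so this is a valid tree decomposition of width max|bag| − 1 = 1, and hence tw(G) ≤ 1.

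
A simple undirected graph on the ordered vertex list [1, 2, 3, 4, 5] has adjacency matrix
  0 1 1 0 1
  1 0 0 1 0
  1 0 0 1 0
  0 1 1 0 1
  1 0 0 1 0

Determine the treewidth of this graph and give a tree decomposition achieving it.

Each bag holds 3 vertices, so the decomposition has width 2, which upper-bounds the treewidth. Since 1–5–4–2–1 is a cycle in G, G is not acyclic. Forests are exactly the graphs of treewidth ≤ 1, so tw(G) ≥ 2. The upper and lower bounds meet at 2, so that is the treewidth.

Treewidth 2.
Bags: B1 = {1, 4, 5}  B2 = {1, 2, 4}  B3 = {1, 3, 4}
Tree: B1–B2, B2–B3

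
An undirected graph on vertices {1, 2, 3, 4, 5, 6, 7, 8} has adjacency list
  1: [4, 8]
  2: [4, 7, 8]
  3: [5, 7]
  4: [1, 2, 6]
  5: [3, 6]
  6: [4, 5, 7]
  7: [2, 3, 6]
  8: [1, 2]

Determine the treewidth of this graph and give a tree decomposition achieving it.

Treewidth 2.
One such decomposition:
Bags: B1 = {1, 2, 8}  B2 = {1, 2, 4}  B3 = {2, 4, 7}  B4 = {4, 6, 7}  B5 = {3, 6, 7}  B6 = {3, 5, 6}
Tree: B1–B2, B2–B3, B3–B4, B4–B5, B5–B6

Each bag holds 3 vertices, so the decomposition has width 2, which upper-bounds the treewidth. Since 8–1–4–2–8 is a cycle in G, G is not acyclic. Forests are exactly the graphs of treewidth ≤ 1, so tw(G) ≥ 2. The upper and lower bounds meet at 2, so that is the treewidth.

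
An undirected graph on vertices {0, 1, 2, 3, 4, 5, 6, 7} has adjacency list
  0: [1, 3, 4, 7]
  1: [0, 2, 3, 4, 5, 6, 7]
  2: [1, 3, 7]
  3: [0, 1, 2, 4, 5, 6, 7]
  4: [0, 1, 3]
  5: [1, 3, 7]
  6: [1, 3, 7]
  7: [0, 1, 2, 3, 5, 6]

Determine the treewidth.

3

A width-3 tree decomposition is:
Bags: B1 = {1, 3, 5, 7}  B2 = {1, 2, 3, 7}  B3 = {0, 1, 3, 7}  B4 = {0, 1, 3, 4}  B5 = {1, 3, 6, 7}
Tree: B1–B2, B2–B3, B3–B4, B3–B5
Every bag has size at most 4, so the width is 4 − 1 = 3 and tw(G) ≤ 3. Conversely, {0, 1, 3, 4} is a clique of size 4, and the vertices of any clique must share a bag in every tree decomposition; so some bag has ≥ 4 vertices and tw(G) ≥ 3. Combining the bounds, tw(G) = 3.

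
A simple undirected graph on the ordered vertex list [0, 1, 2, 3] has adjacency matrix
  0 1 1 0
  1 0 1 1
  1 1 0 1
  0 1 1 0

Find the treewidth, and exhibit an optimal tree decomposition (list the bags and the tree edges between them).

The largest bag has 3 vertices, giving width 2; this decomposition certifies tw(G) ≤ 2. On the other hand G contains the 3-clique {0, 1, 2}. A clique must lie in a single bag of any decomposition, so no decomposition can have width below 2. Therefore the treewidth is 2.

Treewidth 2.
One optimal decomposition is:
Bags: B1 = {0, 1, 2}  B2 = {1, 2, 3}
Tree: B1–B2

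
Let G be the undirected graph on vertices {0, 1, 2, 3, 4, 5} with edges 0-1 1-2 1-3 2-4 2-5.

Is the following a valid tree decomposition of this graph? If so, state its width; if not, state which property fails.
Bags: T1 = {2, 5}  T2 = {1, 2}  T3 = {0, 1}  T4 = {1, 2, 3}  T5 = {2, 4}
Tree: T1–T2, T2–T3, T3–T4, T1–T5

No — bags containing vertex 2 are not connected in the tree.

A tree decomposition must satisfy three properties: every vertex lies in some bag; for every edge, both endpoints lie together in some bag; and for every vertex, the bags containing it form a connected subtree. Here bags containing vertex 2 are not connected in the tree, so the decomposition is invalid.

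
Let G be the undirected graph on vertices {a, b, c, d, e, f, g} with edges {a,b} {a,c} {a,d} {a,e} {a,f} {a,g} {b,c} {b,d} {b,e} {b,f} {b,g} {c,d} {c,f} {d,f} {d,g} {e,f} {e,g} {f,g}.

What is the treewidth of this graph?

4

A width-4 tree decomposition is:
Bags: B1 = {a, b, d, f, g}  B2 = {a, b, c, d, f}  B3 = {a, b, e, f, g}
Tree: B1–B2, B1–B3
Each bag holds 5 vertices, so the decomposition has width 4, which upper-bounds the treewidth. Conversely, {a, b, d, f, g} is a clique of size 5, and the vertices of any clique must share a bag in every tree decomposition; so some bag has ≥ 5 vertices and tw(G) ≥ 4. Hence tw(G) = 4 exactly.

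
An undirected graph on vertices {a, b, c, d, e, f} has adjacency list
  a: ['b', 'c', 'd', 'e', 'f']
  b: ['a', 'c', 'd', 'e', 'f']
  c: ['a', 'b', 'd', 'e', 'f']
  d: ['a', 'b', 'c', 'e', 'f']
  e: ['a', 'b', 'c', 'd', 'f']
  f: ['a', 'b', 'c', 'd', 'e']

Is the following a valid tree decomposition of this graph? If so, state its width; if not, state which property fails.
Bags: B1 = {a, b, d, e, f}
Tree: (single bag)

No — vertex c appears in no bag.

A tree decomposition must satisfy three properties: every vertex lies in some bag; for every edge, both endpoints lie together in some bag; and for every vertex, the bags containing it form a connected subtree. Here vertex c appears in no bag, so the decomposition is invalid.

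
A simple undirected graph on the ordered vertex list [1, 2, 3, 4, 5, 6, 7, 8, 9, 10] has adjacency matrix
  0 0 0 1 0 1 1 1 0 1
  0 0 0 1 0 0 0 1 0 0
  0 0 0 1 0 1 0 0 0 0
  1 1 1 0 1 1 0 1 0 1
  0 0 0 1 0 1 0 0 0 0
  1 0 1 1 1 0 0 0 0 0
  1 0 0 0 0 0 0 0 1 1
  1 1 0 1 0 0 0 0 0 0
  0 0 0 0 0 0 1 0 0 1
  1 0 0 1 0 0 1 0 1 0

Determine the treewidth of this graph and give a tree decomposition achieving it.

Treewidth 2.
One such decomposition:
Bags: B1 = {1, 4, 6}  B2 = {1, 4, 10}  B3 = {3, 4, 6}  B4 = {1, 7, 10}  B5 = {1, 4, 8}  B6 = {2, 4, 8}  B7 = {4, 5, 6}  B8 = {7, 9, 10}
Tree: B1–B2, B1–B3, B2–B4, B2–B5, B5–B6, B3–B7, B4–B8

Each bag holds 3 vertices, so the decomposition has width 2, which upper-bounds the treewidth. On the other hand G contains the 3-clique {7, 9, 10}. A clique must lie in a single bag of any decomposition, so no decomposition can have width below 2. The upper and lower bounds meet at 2, so that is the treewidth.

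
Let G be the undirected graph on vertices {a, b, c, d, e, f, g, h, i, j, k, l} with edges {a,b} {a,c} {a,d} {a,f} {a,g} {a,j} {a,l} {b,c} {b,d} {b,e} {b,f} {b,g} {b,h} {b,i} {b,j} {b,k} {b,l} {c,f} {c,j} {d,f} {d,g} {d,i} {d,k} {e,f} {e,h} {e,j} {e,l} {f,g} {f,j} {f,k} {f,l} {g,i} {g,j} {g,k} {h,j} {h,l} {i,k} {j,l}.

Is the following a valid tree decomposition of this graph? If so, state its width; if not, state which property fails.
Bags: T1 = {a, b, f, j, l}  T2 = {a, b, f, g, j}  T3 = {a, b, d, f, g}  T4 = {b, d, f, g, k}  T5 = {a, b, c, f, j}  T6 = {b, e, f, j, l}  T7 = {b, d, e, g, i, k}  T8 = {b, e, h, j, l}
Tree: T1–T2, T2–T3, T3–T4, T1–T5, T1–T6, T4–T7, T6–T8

A tree decomposition must satisfy three properties: every vertex lies in some bag; for every edge, both endpoints lie together in some bag; and for every vertex, the bags containing it form a connected subtree. Here bags containing vertex e are not connected in the tree, so the decomposition is invalid.

No — bags containing vertex e are not connected in the tree.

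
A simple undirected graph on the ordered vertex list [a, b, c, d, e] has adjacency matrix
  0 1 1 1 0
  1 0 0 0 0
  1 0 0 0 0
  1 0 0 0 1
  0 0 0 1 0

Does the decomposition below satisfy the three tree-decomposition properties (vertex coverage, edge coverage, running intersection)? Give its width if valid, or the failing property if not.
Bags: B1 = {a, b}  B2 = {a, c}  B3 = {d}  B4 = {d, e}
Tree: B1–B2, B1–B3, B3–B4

No — edge (a,d) lies in no bag.

A tree decomposition must satisfy three properties: every vertex lies in some bag; for every edge, both endpoints lie together in some bag; and for every vertex, the bags containing it form a connected subtree. Here edge (a,d) lies in no bag, so the decomposition is invalid.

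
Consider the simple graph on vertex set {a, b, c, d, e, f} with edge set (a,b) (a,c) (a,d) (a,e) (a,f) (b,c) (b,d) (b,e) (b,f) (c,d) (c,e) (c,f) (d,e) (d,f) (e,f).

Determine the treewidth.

5

A width-5 tree decomposition is:
Bags: B1 = {a, b, c, d, e, f}
Tree: (single bag)
A single bag containing all 6 vertices is trivially a valid decomposition of width 5. For the lower bound, the 6 vertices {a, b, c, d, e, f} are pairwise adjacent, and any tree decomposition puts a clique entirely inside one bag — forcing width ≥ 5. Combining the bounds, tw(G) = 5.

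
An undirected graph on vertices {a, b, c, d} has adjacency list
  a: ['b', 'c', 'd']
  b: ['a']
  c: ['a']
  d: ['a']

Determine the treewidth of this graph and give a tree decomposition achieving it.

Each bag holds 2 vertices, so the decomposition has width 1, which upper-bounds the treewidth. Any graph with an edge has treewidth ≥ 1, and G has the edge a–d. The upper and lower bounds meet at 1, so that is the treewidth.

Treewidth 1.
Bags: B1 = {a, d}  B2 = {a, c}  B3 = {a, b}
Tree: B1–B2, B2–B3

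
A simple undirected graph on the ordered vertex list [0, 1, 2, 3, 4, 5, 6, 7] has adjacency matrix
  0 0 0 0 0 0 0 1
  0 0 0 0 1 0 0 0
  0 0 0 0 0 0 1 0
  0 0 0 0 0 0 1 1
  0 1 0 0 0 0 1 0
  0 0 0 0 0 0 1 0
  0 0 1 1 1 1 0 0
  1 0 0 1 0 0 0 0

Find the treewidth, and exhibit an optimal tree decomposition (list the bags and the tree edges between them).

The largest bag has 2 vertices, giving width 1; this decomposition certifies tw(G) ≤ 1. Any graph with an edge has treewidth ≥ 1, and G has the edge 6–4. Therefore the treewidth is 1.

Treewidth 1.
One such decomposition:
Bags: B1 = {4, 6}  B2 = {3, 6}  B3 = {3, 7}  B4 = {5, 6}  B5 = {2, 6}  B6 = {0, 7}  B7 = {1, 4}
Tree: B1–B2, B2–B3, B1–B4, B4–B5, B3–B6, B1–B7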